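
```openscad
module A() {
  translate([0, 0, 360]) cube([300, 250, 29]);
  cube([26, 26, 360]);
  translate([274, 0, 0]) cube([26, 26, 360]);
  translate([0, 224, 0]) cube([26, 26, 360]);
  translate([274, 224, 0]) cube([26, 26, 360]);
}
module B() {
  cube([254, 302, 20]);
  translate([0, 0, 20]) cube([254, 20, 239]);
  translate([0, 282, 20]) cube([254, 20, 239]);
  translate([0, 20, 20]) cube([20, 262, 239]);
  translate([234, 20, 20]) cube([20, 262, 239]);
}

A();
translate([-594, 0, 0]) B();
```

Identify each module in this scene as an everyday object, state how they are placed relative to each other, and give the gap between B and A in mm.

A is a stool. B is an open box. The open box is on the floor beside the stool on its −x side. The gap between the open box and the stool is 340 mm.

The open box's nearest face is 340 mm from the stool's −x face.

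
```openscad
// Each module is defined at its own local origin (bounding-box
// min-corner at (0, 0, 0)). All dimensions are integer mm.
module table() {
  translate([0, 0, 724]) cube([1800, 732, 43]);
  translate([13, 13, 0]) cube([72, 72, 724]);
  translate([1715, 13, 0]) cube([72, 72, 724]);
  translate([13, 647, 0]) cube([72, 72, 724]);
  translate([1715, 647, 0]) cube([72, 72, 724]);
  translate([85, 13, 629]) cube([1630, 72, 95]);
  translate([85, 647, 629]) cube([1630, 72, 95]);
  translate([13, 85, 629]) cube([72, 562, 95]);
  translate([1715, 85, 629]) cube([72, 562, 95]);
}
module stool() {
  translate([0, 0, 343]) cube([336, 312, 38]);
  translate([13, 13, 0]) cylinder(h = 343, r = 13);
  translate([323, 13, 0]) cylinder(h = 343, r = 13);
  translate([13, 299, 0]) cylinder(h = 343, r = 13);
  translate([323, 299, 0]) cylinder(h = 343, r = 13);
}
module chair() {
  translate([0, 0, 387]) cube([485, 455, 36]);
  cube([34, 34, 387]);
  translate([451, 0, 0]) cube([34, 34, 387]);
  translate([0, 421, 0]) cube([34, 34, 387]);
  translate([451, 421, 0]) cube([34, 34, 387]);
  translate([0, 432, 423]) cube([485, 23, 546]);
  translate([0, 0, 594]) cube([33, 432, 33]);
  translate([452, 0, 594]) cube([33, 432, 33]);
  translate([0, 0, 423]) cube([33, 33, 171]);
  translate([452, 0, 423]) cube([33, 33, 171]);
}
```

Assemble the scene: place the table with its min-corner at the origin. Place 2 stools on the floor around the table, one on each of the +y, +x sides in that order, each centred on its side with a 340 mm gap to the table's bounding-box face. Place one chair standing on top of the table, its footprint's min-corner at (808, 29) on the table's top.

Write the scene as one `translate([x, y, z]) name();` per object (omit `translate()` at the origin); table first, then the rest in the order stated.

table();
translate([732, 1072, 0]) stool();
translate([2140, 210, 0]) stool();
translate([808, 29, 767]) chair();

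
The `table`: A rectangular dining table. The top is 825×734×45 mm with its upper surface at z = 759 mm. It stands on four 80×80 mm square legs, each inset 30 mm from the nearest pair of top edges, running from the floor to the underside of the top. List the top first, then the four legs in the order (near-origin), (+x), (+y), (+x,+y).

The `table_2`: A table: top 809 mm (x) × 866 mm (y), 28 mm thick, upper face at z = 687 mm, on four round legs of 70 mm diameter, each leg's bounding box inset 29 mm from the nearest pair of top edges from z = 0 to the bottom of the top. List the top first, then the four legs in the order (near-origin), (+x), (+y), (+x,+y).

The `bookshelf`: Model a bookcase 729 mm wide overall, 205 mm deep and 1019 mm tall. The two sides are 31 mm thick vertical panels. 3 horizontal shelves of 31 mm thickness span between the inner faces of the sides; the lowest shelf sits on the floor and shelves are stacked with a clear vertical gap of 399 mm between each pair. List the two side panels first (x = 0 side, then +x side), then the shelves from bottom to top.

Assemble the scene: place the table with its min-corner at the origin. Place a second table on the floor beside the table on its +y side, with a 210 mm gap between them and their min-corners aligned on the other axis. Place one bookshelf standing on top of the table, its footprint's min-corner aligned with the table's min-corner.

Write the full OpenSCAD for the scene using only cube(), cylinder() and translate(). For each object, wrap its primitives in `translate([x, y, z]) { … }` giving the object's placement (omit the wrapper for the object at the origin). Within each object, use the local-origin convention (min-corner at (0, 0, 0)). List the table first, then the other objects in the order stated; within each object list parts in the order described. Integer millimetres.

translate([0, 0, 714]) cube([825, 734, 45]);
translate([30, 30, 0]) cube([80, 80, 714]);
translate([715, 30, 0]) cube([80, 80, 714]);
translate([30, 624, 0]) cube([80, 80, 714]);
translate([715, 624, 0]) cube([80, 80, 714]);
translate([0, 944, 0]) {
  translate([0, 0, 659]) cube([809, 866, 28]);
  translate([64, 64, 0]) cylinder(h = 659, r = 35);
  translate([745, 64, 0]) cylinder(h = 659, r = 35);
  translate([64, 802, 0]) cylinder(h = 659, r = 35);
  translate([745, 802, 0]) cylinder(h = 659, r = 35);
}
translate([0, 0, 759]) {
  cube([31, 205, 1019]);
  translate([698, 0, 0]) cube([31, 205, 1019]);
  translate([31, 0, 0]) cube([667, 205, 31]);
  translate([31, 0, 430]) cube([667, 205, 31]);
  translate([31, 0, 860]) cube([667, 205, 31]);
}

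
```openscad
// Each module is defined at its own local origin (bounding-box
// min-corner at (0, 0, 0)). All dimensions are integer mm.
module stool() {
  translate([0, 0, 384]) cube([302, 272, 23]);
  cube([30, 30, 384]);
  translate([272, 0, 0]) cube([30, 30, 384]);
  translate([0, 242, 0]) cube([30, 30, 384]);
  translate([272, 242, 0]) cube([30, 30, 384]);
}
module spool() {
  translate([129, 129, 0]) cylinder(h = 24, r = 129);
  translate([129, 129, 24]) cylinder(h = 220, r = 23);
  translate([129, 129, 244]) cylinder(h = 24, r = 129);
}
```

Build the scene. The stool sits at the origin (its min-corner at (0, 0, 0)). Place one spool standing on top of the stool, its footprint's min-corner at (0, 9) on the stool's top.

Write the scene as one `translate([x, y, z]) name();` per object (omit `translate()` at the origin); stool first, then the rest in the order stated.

stool();
translate([0, 9, 407]) spool();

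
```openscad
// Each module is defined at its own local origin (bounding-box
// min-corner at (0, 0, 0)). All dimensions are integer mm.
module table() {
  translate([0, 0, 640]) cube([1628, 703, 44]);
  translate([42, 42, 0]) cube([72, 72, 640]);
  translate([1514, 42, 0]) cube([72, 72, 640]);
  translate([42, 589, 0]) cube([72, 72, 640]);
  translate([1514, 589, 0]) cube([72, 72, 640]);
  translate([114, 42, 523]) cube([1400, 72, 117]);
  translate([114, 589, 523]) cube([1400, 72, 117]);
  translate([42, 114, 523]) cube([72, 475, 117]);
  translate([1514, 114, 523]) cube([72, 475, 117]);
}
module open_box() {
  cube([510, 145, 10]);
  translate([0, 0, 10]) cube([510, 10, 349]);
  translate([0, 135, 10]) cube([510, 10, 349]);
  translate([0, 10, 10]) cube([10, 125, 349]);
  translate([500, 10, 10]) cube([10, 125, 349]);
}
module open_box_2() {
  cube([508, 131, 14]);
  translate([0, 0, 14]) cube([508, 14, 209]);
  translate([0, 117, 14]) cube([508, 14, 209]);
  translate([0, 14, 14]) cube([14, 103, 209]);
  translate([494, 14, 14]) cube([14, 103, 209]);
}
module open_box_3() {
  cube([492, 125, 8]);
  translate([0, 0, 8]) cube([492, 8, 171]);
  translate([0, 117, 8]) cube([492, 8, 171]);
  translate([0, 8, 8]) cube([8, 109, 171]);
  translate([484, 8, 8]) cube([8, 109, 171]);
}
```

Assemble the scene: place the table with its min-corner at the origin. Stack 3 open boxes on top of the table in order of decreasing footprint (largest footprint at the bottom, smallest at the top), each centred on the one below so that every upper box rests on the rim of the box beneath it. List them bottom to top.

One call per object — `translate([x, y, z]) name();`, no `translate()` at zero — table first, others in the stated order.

table();
translate([559, 279, 684]) open_box();
translate([560, 286, 1043]) open_box_2();
translate([568, 289, 1266]) open_box_3();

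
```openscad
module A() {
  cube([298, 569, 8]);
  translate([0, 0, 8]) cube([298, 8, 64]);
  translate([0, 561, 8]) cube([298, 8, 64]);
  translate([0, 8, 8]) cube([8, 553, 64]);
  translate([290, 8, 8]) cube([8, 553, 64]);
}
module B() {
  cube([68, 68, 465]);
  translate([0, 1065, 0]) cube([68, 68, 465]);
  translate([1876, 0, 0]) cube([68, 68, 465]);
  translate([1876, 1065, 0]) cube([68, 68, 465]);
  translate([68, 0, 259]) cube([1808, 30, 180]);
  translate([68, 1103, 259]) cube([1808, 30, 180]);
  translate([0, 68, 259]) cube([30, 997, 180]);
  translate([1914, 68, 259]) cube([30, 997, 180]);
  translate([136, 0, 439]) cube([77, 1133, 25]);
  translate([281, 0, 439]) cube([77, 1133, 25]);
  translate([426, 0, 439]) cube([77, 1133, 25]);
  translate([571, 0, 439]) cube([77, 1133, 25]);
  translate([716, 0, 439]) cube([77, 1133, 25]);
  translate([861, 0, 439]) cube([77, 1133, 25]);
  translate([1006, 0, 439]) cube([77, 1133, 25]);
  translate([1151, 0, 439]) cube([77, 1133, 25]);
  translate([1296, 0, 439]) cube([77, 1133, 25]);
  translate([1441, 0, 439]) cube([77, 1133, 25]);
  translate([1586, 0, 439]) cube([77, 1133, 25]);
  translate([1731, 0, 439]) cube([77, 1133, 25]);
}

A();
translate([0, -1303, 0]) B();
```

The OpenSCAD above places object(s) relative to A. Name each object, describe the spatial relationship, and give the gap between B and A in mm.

The bed frame's nearest face is 170 mm from the open box's −y face.

A is an open box. B is a bed frame. The bed frame is on the floor beside the open box on its −y side. The gap between the bed frame and the open box is 170 mm.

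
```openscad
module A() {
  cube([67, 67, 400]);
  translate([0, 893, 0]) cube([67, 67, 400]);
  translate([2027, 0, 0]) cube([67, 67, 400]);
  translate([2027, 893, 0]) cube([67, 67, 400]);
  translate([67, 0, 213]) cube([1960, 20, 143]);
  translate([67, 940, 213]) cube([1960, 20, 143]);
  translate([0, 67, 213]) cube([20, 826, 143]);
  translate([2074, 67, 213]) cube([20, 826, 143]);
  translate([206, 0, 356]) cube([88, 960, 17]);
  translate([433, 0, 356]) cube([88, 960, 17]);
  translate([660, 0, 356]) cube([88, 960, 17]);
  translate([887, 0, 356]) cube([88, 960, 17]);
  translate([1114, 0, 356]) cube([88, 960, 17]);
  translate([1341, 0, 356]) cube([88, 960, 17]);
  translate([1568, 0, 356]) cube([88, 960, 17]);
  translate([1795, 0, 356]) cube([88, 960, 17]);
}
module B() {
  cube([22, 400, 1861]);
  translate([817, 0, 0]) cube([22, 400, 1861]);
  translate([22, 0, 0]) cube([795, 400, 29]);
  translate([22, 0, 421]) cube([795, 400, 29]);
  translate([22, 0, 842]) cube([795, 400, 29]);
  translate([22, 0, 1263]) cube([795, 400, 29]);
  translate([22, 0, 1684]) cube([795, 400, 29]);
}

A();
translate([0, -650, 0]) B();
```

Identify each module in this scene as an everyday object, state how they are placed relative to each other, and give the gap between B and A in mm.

A is a bed frame. B is a bookshelf. The bookshelf is on the floor beside the bed frame on its −y side. The gap between the bookshelf and the bed frame is 250 mm.

The bookshelf's nearest face is 250 mm from the bed frame's −y face.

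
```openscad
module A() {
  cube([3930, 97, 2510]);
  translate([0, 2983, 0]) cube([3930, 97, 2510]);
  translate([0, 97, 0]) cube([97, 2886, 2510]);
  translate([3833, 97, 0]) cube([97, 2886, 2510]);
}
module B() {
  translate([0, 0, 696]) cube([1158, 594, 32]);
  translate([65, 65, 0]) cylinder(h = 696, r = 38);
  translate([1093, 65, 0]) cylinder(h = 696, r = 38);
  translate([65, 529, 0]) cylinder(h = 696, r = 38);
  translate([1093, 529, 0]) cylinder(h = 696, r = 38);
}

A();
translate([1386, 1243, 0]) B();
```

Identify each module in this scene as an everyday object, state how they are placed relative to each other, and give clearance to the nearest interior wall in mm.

A is a house frame. B is a table. The table sits inside the house frame, centred. The clearance to the nearest interior wall is 1146 mm.

Clearances: x = 1289, y = 1146; minimum 1146 mm.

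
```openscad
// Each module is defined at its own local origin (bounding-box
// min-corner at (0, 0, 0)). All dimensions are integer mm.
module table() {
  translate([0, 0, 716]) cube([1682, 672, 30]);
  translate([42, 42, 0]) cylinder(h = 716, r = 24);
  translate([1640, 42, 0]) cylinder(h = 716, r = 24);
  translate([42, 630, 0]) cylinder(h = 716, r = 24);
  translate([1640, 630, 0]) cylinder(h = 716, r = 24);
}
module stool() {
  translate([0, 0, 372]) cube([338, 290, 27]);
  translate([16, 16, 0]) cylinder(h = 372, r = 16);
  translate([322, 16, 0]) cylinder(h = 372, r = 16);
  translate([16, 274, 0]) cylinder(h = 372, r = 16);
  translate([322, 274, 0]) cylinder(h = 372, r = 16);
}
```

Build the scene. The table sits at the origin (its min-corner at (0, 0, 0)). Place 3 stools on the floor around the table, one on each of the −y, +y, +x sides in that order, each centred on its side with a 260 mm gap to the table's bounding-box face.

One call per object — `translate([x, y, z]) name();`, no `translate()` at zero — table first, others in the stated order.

table();
translate([672, -550, 0]) stool();
translate([672, 932, 0]) stool();
translate([1942, 191, 0]) stool();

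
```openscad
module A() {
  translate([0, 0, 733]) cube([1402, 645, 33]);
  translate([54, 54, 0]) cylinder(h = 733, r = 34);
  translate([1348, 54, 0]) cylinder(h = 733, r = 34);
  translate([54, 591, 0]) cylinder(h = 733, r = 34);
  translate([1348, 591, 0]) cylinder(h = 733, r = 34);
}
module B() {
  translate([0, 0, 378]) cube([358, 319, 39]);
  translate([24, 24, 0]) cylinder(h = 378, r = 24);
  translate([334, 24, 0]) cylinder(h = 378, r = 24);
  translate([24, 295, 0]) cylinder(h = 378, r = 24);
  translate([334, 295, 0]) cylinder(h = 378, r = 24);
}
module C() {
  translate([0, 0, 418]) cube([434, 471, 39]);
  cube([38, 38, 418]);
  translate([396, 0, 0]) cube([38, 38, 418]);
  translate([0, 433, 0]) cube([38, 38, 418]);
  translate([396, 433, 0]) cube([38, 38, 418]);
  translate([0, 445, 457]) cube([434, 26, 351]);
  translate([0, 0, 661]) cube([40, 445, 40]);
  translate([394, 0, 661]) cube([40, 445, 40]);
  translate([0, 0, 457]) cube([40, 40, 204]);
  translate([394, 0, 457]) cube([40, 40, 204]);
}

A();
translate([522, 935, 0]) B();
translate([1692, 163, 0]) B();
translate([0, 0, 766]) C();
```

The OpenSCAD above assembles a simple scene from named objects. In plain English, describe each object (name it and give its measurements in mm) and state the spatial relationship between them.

A is a table: top 1402 mm (x) × 645 mm (y), 33 mm thick, upper face at z = 766 mm, on four round legs of 68 mm diameter, each leg's bounding box inset 20 mm from the nearest pair of top edges, running from z = 0 to the bottom of the top.

B is a four-legged stool. The seat is a 358×319×39 mm slab whose top surface is at z = 417 mm; four round legs, each 48 mm in diameter, run from the floor (z = 0) to the underside of the seat, each leg's axis is inset half a diameter from the nearest pair of seat edges (so the leg's bounding box is flush with the corner).

C is a chair. The seat is a 434×471×39 mm slab with its top at z = 457 mm, on four 38×38 mm corner legs (flush with the seat edges, standing on z = 0). A flat backrest 26 mm thick, 351 mm tall, spans the full seat width and rises from the seat top along its +y edge, rear face flush with the rear of the seat. Two armrests of 40×40 mm section run along each side from the seat's front edge to the front of the backrest, top faces 244 mm above the seat top and outer faces flush with the seat's x-edges; a 40×40 mm post under the front of each armrest stands on the seat at the front corner.

Two stools sit around the table at the +y, +x sides. The chair is on top of the table.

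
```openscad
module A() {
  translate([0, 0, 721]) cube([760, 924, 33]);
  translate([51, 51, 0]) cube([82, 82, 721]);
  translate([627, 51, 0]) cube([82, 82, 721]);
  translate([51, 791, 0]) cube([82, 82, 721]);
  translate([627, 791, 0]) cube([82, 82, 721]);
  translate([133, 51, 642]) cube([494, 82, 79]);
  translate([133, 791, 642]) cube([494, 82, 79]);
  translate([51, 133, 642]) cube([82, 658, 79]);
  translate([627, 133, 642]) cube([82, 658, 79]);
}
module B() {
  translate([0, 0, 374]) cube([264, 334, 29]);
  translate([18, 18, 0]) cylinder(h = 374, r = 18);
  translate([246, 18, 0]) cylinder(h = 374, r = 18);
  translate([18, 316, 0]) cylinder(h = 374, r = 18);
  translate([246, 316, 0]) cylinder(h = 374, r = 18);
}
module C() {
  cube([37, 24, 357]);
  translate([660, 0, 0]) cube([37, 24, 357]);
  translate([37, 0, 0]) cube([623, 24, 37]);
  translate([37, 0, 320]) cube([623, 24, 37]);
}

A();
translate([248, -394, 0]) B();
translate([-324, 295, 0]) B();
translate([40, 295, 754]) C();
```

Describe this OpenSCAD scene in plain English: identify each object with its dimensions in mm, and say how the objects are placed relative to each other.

A is a table: top 760 mm (x) × 924 mm (y), 33 mm thick, upper face at z = 754 mm, on four 82×82 mm square legs, each inset 51 mm from the nearest pair of top edges, running from z = 0 to the bottom of the top. Four apron rails, 82 mm thick and 79 mm tall, run between adjacent legs with their top edges flush with the underside of the top and their outer faces flush with the legs' outer faces.

B is a four-legged stool. The seat is a 264×334×29 mm slab whose top surface is at z = 403 mm; four round legs, each 36 mm in diameter, run from the floor (z = 0) to the underside of the seat, each leg's axis is inset half a diameter from the nearest pair of seat edges (so the leg's bounding box is flush with the corner).

C is a rectangular picture frame lying in the x–z plane (depth along y). The opening is 623 mm wide (x) by 283 mm tall (z), surrounded by a border 37 mm wide on all four sides. The frame is 24 mm deep and is made of two full-height vertical stiles with two horizontal rails fitted between them.

Two stools sit around the table at the −y, −x sides. The picture frame is on top of the table.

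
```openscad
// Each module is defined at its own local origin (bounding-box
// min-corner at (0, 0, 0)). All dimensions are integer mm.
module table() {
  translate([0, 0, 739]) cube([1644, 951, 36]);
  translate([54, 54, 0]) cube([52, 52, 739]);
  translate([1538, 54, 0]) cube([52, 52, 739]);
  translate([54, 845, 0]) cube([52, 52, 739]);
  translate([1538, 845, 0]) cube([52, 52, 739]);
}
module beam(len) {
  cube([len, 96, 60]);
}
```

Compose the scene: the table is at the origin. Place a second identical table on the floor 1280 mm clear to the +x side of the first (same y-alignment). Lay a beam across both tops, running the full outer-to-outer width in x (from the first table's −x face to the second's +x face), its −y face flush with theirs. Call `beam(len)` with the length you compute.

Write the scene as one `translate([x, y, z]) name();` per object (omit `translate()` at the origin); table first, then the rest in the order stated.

table();
translate([2924, 0, 0]) table();
translate([0, 0, 775]) beam(4568);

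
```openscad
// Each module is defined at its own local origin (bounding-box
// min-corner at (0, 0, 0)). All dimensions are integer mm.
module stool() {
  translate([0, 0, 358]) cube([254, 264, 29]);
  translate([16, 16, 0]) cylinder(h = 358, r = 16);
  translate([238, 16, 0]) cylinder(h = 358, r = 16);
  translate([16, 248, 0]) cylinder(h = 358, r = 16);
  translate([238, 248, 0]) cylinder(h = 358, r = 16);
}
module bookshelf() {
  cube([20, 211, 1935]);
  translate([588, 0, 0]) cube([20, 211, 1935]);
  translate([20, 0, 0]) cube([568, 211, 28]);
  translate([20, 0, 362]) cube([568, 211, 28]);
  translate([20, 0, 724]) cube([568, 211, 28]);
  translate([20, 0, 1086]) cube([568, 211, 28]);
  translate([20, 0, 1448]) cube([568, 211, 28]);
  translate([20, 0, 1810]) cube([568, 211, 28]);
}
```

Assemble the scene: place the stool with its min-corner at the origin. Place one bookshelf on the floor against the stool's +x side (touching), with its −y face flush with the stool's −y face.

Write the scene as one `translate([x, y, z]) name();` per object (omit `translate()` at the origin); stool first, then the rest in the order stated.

stool();
translate([254, 0, 0]) bookshelf();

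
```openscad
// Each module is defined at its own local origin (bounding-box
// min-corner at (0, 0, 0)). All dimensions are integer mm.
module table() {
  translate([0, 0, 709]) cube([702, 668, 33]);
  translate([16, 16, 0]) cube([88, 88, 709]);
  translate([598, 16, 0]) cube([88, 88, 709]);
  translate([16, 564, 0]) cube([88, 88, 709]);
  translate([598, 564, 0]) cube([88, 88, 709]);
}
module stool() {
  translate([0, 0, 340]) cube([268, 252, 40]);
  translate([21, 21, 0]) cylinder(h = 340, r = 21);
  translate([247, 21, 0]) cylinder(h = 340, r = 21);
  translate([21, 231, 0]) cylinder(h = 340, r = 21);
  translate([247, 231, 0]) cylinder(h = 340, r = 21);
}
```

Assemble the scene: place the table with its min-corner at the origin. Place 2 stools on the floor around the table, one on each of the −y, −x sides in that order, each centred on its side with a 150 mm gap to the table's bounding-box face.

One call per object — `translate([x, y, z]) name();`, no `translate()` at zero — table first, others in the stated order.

table();
translate([217, -402, 0]) stool();
translate([-418, 208, 0]) stool();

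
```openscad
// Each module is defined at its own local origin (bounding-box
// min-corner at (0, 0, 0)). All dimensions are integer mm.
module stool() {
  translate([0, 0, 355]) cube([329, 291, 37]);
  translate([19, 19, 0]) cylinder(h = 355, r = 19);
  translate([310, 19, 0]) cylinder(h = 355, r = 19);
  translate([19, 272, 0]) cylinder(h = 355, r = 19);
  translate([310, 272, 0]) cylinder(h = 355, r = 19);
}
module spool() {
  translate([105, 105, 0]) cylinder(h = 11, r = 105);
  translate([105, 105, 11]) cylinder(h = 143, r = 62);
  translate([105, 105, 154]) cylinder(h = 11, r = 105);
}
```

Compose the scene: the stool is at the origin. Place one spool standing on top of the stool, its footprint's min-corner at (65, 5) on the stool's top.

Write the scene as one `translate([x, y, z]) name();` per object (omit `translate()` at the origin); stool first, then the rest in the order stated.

stool();
translate([65, 5, 392]) spool();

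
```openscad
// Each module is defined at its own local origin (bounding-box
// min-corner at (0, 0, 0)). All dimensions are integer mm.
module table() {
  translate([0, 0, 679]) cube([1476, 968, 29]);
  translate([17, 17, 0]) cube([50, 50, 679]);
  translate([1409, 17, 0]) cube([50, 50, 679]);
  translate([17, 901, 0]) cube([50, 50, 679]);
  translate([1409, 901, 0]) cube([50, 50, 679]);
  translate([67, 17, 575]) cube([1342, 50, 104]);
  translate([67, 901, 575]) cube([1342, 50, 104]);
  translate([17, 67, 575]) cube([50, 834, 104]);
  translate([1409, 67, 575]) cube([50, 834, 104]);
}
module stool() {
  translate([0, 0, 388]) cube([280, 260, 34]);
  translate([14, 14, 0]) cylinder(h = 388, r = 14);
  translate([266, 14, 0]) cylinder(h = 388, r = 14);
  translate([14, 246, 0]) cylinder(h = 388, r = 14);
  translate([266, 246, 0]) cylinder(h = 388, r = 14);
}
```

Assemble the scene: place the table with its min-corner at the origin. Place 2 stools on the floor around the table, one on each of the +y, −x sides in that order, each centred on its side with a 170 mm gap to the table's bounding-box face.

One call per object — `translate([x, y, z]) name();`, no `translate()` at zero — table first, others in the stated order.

table();
translate([598, 1138, 0]) stool();
translate([-450, 354, 0]) stool();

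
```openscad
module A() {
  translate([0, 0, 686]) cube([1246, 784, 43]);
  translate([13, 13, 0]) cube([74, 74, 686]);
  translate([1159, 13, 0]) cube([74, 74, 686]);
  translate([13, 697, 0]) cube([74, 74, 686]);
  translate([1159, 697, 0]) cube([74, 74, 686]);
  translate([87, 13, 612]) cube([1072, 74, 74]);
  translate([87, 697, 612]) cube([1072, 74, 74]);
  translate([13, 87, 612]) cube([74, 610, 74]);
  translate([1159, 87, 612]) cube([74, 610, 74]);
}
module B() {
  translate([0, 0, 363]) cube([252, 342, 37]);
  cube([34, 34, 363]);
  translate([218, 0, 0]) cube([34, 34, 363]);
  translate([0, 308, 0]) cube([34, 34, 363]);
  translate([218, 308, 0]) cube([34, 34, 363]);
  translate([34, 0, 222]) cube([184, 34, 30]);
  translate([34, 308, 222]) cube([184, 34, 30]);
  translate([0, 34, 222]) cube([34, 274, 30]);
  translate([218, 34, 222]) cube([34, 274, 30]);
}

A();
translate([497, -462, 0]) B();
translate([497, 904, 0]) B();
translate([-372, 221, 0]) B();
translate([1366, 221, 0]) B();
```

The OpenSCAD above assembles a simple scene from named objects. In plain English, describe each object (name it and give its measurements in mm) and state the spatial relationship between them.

A is a rectangular dining table. The top is 1246×784×43 mm with its upper surface at z = 729 mm. It stands on four 74×74 mm square legs, each inset 13 mm from the nearest pair of top edges, running from the floor to the underside of the top. Four apron rails, 74 mm thick and 74 mm tall, run between adjacent legs with their top edges flush with the underside of the top and their outer faces flush with the legs' outer faces.

B is a four-legged stool. The seat is a 252×342×37 mm slab whose top surface is at z = 400 mm; four square legs, each 34×34 mm in cross-section, run from the floor (z = 0) to the underside of the seat, each flush with a corner of the seat. Four stretchers, 34 mm wide and 30 mm tall, connect adjacent legs with their undersides at z = 222 mm, each running between the inner faces of the legs it joins and aligned with the legs' outer faces on the other axis.

Four stools sit around the table at the −y, +y, −x, +x sides.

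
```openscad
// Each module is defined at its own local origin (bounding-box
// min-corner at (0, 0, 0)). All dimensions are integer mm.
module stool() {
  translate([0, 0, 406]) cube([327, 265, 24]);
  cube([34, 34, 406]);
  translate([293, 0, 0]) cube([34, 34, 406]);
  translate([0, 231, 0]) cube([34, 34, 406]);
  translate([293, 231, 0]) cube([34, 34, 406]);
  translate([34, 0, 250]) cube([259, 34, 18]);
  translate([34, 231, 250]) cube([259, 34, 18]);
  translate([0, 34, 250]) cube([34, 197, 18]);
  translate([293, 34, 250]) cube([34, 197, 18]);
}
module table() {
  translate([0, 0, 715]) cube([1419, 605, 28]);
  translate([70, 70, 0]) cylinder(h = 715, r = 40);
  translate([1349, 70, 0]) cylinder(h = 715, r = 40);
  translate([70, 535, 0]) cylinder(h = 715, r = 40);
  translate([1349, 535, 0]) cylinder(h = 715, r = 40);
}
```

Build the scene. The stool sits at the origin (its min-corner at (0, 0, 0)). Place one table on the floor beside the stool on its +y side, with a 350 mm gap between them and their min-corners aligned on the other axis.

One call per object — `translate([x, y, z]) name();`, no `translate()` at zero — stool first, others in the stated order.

stool();
translate([0, 615, 0]) table();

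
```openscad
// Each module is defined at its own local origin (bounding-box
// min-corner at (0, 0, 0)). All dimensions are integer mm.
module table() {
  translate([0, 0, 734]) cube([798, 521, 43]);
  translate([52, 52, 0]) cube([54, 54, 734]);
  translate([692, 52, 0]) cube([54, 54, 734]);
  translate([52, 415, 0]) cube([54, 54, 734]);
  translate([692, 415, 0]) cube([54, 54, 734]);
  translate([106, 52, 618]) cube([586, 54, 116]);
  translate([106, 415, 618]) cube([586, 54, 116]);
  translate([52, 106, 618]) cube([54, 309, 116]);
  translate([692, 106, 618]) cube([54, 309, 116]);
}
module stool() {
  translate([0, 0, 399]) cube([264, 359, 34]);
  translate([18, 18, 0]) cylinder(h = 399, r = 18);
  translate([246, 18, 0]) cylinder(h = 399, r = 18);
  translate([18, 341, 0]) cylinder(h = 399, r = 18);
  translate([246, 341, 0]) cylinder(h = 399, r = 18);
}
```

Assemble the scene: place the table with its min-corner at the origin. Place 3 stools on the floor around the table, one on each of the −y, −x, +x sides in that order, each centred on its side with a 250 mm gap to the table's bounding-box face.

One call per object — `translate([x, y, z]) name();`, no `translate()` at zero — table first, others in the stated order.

table();
translate([267, -609, 0]) stool();
translate([-514, 81, 0]) stool();
translate([1048, 81, 0]) stool();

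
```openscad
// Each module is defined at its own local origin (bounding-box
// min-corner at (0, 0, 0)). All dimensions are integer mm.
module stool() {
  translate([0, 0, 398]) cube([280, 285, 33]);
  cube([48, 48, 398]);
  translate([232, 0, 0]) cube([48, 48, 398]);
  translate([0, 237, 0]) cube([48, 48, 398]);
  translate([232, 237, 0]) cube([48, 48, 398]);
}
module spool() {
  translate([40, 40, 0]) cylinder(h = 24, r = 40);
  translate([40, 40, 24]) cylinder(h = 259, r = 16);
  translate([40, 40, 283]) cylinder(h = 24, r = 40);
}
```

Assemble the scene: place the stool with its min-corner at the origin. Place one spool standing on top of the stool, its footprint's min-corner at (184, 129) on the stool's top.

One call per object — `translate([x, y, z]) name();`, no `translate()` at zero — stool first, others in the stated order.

stool();
translate([184, 129, 431]) spool();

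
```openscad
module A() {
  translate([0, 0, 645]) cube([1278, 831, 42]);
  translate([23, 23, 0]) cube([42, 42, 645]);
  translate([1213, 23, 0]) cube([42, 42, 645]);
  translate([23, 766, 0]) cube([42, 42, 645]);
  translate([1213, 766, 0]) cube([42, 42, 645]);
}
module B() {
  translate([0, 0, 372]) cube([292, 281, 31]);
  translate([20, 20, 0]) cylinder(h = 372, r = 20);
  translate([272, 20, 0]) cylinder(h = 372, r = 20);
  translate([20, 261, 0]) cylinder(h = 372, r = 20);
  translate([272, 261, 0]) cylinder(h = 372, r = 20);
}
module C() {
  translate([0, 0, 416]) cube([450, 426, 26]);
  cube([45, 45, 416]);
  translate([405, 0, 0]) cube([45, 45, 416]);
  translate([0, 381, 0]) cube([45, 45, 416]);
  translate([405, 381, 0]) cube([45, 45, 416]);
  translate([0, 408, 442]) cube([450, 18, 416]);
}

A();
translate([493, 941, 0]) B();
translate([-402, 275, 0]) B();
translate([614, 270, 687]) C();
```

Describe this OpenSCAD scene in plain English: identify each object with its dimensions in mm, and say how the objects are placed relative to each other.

A is a rectangular dining table. The top is 1278×831×42 mm with its upper surface at z = 687 mm. It stands on four 42×42 mm square legs, each inset 23 mm from the nearest pair of top edges, running from the floor to the underside of the top.

B is a four-legged stool. The seat is 292×281 mm, 31 mm thick, top at z = 403 mm. It stands on four round legs, each 40 mm in diameter, from z = 0 to the seat underside, each leg's axis is inset half a diameter from the nearest pair of seat edges (so the leg's bounding box is flush with the corner).

C is a chair: 450×426 mm seat, 26 mm thick, top at z = 442 mm, on four 45 mm square corner legs flush with the seat edges. A 18 mm thick backrest slab spans the full seat width, extending 416 mm above the seat top, its back face flush with the seat's +y edge.

Two stools sit around the table at the +y, −x sides. The chair is on top of the table.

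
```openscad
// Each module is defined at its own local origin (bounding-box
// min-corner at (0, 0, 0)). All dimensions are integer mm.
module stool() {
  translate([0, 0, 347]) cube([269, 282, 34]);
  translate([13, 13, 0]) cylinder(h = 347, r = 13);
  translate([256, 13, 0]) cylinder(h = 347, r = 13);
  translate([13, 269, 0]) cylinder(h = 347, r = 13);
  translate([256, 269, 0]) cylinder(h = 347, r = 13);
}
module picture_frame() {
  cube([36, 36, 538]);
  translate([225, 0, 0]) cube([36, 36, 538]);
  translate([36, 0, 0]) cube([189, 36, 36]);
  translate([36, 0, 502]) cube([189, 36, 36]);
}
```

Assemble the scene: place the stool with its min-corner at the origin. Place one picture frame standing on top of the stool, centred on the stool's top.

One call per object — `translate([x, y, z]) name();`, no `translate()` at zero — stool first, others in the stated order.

stool();
translate([4, 123, 381]) picture_frame();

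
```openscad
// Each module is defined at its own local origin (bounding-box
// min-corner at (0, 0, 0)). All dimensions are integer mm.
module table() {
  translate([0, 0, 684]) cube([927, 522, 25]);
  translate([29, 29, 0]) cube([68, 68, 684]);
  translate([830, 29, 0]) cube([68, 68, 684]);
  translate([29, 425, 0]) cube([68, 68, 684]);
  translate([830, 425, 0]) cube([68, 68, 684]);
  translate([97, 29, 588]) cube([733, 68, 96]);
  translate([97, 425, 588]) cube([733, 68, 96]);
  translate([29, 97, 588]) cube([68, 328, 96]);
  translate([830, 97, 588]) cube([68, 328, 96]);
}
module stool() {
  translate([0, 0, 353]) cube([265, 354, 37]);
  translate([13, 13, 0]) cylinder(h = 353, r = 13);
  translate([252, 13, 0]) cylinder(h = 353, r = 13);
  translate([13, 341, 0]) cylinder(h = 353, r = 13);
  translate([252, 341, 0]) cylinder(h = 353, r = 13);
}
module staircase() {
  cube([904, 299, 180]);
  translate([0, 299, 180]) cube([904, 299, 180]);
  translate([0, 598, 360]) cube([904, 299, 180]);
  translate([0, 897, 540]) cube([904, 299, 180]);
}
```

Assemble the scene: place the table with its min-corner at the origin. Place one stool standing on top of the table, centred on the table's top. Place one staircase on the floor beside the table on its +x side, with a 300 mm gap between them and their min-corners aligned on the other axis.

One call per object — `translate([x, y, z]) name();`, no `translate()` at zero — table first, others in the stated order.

table();
translate([331, 84, 709]) stool();
translate([1227, 0, 0]) staircase();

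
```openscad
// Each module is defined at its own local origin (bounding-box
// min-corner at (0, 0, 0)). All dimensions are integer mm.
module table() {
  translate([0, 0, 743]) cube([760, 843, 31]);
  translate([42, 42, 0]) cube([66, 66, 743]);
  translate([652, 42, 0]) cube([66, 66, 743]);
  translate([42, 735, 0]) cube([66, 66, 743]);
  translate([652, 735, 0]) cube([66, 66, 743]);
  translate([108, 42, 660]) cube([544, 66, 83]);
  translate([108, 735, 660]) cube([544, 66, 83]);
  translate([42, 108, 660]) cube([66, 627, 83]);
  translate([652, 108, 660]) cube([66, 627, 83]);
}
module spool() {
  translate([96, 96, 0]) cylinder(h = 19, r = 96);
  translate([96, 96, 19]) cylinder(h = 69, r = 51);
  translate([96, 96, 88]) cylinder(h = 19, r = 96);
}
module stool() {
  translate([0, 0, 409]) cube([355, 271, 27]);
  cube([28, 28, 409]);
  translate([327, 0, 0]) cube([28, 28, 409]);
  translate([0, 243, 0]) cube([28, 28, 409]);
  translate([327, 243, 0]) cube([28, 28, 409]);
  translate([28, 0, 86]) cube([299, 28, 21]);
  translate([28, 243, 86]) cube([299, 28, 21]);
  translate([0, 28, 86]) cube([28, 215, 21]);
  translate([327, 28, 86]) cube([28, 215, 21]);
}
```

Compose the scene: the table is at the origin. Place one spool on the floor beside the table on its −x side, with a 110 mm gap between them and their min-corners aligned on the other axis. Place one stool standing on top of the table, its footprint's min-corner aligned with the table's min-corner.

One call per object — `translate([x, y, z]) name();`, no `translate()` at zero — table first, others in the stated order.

table();
translate([-302, 0, 0]) spool();
translate([0, 0, 774]) stool();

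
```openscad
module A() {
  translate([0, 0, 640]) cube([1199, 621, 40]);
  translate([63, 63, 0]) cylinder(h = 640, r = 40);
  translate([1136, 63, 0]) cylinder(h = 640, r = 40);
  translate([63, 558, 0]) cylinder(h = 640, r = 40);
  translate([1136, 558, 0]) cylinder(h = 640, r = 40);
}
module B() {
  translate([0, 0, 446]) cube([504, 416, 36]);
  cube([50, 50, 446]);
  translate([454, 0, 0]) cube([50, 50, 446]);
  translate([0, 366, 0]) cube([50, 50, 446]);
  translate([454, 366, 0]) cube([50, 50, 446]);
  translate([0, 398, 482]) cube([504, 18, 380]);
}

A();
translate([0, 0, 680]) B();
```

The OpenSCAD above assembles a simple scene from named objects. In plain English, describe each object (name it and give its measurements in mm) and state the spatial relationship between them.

A is a table with a 1199×621 mm rectangular top, 40 mm thick, top surface at z = 680 mm, supported by four round legs of 80 mm diameter, each leg's bounding box inset 23 mm from the nearest pair of top edges, running from the floor.

B is a chair. The seat is a 504×416×36 mm slab with its top at z = 482 mm, on four 50×50 mm corner legs (flush with the seat edges, standing on z = 0). A flat backrest 18 mm thick, 380 mm tall, spans the full seat width and rises from the seat top along its +y edge, rear face flush with the rear of the seat.

The chair is on top of the table.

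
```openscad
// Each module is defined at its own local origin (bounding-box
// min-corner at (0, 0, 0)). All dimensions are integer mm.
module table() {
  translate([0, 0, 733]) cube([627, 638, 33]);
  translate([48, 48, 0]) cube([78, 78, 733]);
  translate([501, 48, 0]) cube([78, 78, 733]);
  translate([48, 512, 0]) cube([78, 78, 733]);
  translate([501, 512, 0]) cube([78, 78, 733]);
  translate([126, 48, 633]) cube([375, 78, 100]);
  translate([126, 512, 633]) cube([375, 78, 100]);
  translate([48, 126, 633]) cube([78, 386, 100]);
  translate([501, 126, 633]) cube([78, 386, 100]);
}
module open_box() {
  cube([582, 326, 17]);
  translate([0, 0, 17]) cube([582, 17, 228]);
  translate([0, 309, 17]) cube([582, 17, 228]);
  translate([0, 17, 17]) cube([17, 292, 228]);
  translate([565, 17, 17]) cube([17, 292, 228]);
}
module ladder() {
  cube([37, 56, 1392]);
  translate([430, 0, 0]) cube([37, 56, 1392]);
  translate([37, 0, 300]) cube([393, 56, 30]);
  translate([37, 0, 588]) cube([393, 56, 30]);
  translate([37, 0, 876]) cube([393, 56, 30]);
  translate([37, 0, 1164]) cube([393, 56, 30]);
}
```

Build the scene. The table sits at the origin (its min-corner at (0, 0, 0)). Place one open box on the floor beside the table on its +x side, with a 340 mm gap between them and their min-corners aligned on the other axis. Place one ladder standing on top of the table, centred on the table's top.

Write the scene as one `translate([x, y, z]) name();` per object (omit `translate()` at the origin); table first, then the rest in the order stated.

table();
translate([967, 0, 0]) open_box();
translate([80, 291, 766]) ladder();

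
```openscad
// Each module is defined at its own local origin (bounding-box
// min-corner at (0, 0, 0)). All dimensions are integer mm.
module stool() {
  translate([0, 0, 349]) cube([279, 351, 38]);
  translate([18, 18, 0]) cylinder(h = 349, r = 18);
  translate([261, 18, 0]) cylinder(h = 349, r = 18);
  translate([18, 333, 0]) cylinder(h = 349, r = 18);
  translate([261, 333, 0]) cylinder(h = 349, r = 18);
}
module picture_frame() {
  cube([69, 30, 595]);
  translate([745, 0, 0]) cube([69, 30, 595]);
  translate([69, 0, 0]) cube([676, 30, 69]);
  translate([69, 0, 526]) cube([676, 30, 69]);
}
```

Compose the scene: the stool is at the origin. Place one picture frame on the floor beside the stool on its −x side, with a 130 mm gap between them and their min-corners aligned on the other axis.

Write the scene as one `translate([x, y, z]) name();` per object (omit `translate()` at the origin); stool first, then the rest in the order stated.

stool();
translate([-944, 0, 0]) picture_frame();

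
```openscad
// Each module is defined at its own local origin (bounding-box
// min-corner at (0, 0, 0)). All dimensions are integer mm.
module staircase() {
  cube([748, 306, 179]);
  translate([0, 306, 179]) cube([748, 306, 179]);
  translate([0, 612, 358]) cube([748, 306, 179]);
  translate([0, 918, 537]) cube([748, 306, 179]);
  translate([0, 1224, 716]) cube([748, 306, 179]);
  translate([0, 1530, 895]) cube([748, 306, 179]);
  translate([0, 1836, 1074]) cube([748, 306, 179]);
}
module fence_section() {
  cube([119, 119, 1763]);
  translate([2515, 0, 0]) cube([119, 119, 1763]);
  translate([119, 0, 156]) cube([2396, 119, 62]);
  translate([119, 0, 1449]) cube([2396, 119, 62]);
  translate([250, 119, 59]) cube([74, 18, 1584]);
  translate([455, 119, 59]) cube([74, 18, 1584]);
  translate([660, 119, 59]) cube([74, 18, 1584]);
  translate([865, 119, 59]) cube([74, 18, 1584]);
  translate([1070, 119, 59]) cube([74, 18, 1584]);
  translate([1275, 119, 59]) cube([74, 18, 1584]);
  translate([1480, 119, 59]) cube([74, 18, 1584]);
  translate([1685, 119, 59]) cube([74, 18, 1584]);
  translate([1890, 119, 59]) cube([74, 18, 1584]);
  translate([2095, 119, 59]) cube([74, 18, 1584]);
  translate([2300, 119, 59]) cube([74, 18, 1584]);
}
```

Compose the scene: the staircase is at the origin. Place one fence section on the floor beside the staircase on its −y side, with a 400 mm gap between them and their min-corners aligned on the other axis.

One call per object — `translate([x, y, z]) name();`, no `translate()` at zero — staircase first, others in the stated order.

staircase();
translate([0, -537, 0]) fence_section();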